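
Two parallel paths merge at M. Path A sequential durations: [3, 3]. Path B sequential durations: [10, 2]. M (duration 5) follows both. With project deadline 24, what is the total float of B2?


Forward pass: ES(B2) = sum of predecessors on chain B = 10
EF = ES + duration = 10 + 2 = 12
Backward pass: LF(M) = deadline = 24; LS(M) = 24 - 5 = 19
LF(B2) = LS(M) - sum(successors on chain B) = 19 - 0 = 19
LS = LF - duration = 19 - 2 = 17
Total float = LS - ES = 17 - 10 = 7

7


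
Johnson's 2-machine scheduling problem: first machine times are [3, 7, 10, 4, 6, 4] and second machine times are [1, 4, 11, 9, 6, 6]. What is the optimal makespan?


Apply Johnson's rule:
  Group 1 (a <= b): [(4, 4, 9), (6, 4, 6), (5, 6, 6), (3, 10, 11)]
  Group 2 (a > b): [(2, 7, 4), (1, 3, 1)]
Optimal job order: [4, 6, 5, 3, 2, 1]
Schedule:
  Job 4: M1 done at 4, M2 done at 13
  Job 6: M1 done at 8, M2 done at 19
  Job 5: M1 done at 14, M2 done at 25
  Job 3: M1 done at 24, M2 done at 36
  Job 2: M1 done at 31, M2 done at 40
  Job 1: M1 done at 34, M2 done at 41
Makespan = 41

41


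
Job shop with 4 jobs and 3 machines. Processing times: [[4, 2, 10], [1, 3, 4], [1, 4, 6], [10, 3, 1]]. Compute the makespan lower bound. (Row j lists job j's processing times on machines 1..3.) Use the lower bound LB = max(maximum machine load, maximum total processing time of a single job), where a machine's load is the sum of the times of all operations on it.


Machine loads:
  Machine 1: 4 + 1 + 1 + 10 = 16
  Machine 2: 2 + 3 + 4 + 3 = 12
  Machine 3: 10 + 4 + 6 + 1 = 21
Max machine load = 21
Job totals:
  Job 1: 16
  Job 2: 8
  Job 3: 11
  Job 4: 14
Max job total = 16
Lower bound = max(21, 16) = 21

21


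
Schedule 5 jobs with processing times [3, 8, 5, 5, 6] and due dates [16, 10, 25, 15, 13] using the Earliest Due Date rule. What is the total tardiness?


Sort by due date (EDD order): [(8, 10), (6, 13), (5, 15), (3, 16), (5, 25)]
Compute completion times and tardiness:
  Job 1: p=8, d=10, C=8, tardiness=max(0,8-10)=0
  Job 2: p=6, d=13, C=14, tardiness=max(0,14-13)=1
  Job 3: p=5, d=15, C=19, tardiness=max(0,19-15)=4
  Job 4: p=3, d=16, C=22, tardiness=max(0,22-16)=6
  Job 5: p=5, d=25, C=27, tardiness=max(0,27-25)=2
Total tardiness = 13

13


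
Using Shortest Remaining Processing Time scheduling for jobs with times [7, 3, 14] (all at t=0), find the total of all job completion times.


Since all jobs arrive at t=0, SRPT equals SPT ordering.
SPT order: [3, 7, 14]
Completion times:
  Job 1: p=3, C=3
  Job 2: p=7, C=10
  Job 3: p=14, C=24
Total completion time = 3 + 10 + 24 = 37

37


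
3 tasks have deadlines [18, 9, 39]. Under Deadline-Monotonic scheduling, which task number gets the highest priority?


Sort tasks by relative deadline (ascending):
  Task 2: deadline = 9
  Task 1: deadline = 18
  Task 3: deadline = 39
Priority order (highest first): [2, 1, 3]
Highest priority task = 2

2


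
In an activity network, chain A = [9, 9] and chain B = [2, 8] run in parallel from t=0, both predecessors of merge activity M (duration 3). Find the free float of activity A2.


ES(A2) = sum of predecessors on chain A = 9
EF(A2) = ES + duration = 9 + 9 = 18
Successor of A2 is M. ES(M) = max(sum(A), sum(B)) = max(18, 10) = 18
Free float = ES(successor) - EF(current) = 18 - 18 = 0

0


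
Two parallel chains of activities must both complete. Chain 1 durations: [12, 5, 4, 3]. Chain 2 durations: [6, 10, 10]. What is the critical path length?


Path A total = 12 + 5 + 4 + 3 = 24
Path B total = 6 + 10 + 10 = 26
Critical path = longest path = max(24, 26) = 26

26


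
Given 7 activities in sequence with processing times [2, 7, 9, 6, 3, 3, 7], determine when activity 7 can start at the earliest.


Activity 7 starts after activities 1 through 6 complete.
Predecessor durations: [2, 7, 9, 6, 3, 3]
ES = 2 + 7 + 9 + 6 + 3 + 3 = 30

30


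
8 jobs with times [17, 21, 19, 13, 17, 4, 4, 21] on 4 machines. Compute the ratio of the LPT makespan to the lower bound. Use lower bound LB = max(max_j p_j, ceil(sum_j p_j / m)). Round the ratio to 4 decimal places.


LPT order: [21, 21, 19, 17, 17, 13, 4, 4]
Machine loads after assignment: [25, 25, 32, 34]
LPT makespan = 34
Lower bound = max(max_job, ceil(total/4)) = max(21, 29) = 29
Ratio = 34 / 29 = 1.1724

1.1724


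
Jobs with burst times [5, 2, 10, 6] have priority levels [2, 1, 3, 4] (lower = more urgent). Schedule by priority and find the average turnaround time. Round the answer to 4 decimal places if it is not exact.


Sort by priority (ascending = highest first):
Order: [(1, 2), (2, 5), (3, 10), (4, 6)]
Completion times:
  Priority 1, burst=2, C=2
  Priority 2, burst=5, C=7
  Priority 3, burst=10, C=17
  Priority 4, burst=6, C=23
Average turnaround = 49/4 = 12.25

12.25


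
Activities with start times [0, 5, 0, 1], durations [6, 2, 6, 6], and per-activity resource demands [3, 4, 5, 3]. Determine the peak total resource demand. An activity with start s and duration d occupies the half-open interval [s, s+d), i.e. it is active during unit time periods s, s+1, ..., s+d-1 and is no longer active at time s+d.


Each activity i is active on [start_i, start_i + duration_i).
Compute total resource usage per time slot:
  t=0: active resources = [3, 5], total = 8
  t=1: active resources = [3, 5, 3], total = 11
  t=2: active resources = [3, 5, 3], total = 11
  t=3: active resources = [3, 5, 3], total = 11
  t=4: active resources = [3, 5, 3], total = 11
  t=5: active resources = [3, 4, 5, 3], total = 15
  t=6: active resources = [4, 3], total = 7
Peak resource demand = 15

15


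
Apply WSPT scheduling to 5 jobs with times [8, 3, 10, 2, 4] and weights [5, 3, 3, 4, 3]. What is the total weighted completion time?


Compute p/w ratios and sort ascending (WSPT): [(2, 4), (3, 3), (4, 3), (8, 5), (10, 3)]
Compute weighted completion times:
  Job (p=2,w=4): C=2, w*C=4*2=8
  Job (p=3,w=3): C=5, w*C=3*5=15
  Job (p=4,w=3): C=9, w*C=3*9=27
  Job (p=8,w=5): C=17, w*C=5*17=85
  Job (p=10,w=3): C=27, w*C=3*27=81
Total weighted completion time = 216

216


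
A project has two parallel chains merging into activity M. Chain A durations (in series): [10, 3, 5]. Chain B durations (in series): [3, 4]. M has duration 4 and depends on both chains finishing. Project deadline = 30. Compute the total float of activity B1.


Forward pass: ES(B1) = sum of predecessors on chain B = 0
EF = ES + duration = 0 + 3 = 3
Backward pass: LF(M) = deadline = 30; LS(M) = 30 - 4 = 26
LF(B1) = LS(M) - sum(successors on chain B) = 26 - 4 = 22
LS = LF - duration = 22 - 3 = 19
Total float = LS - ES = 19 - 0 = 19

19


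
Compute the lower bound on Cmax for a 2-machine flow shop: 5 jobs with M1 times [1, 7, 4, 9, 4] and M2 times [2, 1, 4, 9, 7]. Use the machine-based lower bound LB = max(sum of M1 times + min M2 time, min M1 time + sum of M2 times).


LB1 = sum(M1 times) + min(M2 times) = 25 + 1 = 26
LB2 = min(M1 times) + sum(M2 times) = 1 + 23 = 24
Lower bound = max(LB1, LB2) = max(26, 24) = 26

26


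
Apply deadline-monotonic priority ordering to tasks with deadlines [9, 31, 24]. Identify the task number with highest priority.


Sort tasks by relative deadline (ascending):
  Task 1: deadline = 9
  Task 3: deadline = 24
  Task 2: deadline = 31
Priority order (highest first): [1, 3, 2]
Highest priority task = 1

1


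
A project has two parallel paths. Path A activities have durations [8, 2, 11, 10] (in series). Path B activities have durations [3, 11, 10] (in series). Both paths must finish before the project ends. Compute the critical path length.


Path A total = 8 + 2 + 11 + 10 = 31
Path B total = 3 + 11 + 10 = 24
Critical path = longest path = max(31, 24) = 31

31


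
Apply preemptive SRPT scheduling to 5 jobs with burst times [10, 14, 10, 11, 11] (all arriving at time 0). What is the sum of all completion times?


Since all jobs arrive at t=0, SRPT equals SPT ordering.
SPT order: [10, 10, 11, 11, 14]
Completion times:
  Job 1: p=10, C=10
  Job 2: p=10, C=20
  Job 3: p=11, C=31
  Job 4: p=11, C=42
  Job 5: p=14, C=56
Total completion time = 10 + 20 + 31 + 42 + 56 = 159

159


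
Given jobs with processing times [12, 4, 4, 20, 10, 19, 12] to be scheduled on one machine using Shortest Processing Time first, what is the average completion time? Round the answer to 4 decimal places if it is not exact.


Sort jobs by processing time (SPT order): [4, 4, 10, 12, 12, 19, 20]
Compute completion times sequentially:
  Job 1: processing = 4, completes at 4
  Job 2: processing = 4, completes at 8
  Job 3: processing = 10, completes at 18
  Job 4: processing = 12, completes at 30
  Job 5: processing = 12, completes at 42
  Job 6: processing = 19, completes at 61
  Job 7: processing = 20, completes at 81
Sum of completion times = 244
Average completion time = 244/7 = 34.8571

34.8571


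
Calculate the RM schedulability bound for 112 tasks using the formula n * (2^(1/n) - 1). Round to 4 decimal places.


Compute 2^(1/112) = 1.0062080044
Subtract 1: 1.0062080044 - 1 = 0.0062080044
Multiply by n: 112 * 0.0062080044 = 0.6952964928
Round to 4 dp: 0.6953

0.6953


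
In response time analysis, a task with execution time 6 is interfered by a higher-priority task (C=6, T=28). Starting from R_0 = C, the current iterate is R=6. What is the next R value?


R_next = C + ceil(R_prev / T_hp) * C_hp
ceil(6 / 28) = ceil(0.2143) = 1
Interference = 1 * 6 = 6
R_next = 6 + 6 = 12

12


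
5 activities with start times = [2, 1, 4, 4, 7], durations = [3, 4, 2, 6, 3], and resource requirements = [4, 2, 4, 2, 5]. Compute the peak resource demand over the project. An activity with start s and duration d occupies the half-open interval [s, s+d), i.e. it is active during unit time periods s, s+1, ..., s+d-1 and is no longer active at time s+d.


Each activity i is active on [start_i, start_i + duration_i).
Compute total resource usage per time slot:
  t=0: active resources = [], total = 0
  t=1: active resources = [2], total = 2
  t=2: active resources = [4, 2], total = 6
  t=3: active resources = [4, 2], total = 6
  t=4: active resources = [4, 2, 4, 2], total = 12
  t=5: active resources = [4, 2], total = 6
  t=6: active resources = [2], total = 2
  t=7: active resources = [2, 5], total = 7
  t=8: active resources = [2, 5], total = 7
  t=9: active resources = [2, 5], total = 7
Peak resource demand = 12

12


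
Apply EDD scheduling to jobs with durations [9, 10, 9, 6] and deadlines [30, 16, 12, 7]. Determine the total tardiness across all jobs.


Sort by due date (EDD order): [(6, 7), (9, 12), (10, 16), (9, 30)]
Compute completion times and tardiness:
  Job 1: p=6, d=7, C=6, tardiness=max(0,6-7)=0
  Job 2: p=9, d=12, C=15, tardiness=max(0,15-12)=3
  Job 3: p=10, d=16, C=25, tardiness=max(0,25-16)=9
  Job 4: p=9, d=30, C=34, tardiness=max(0,34-30)=4
Total tardiness = 16

16


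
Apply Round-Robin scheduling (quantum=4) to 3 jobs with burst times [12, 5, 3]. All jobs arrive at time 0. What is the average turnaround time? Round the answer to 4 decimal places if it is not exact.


Time quantum = 4
Execution trace:
  J1 runs 4 units, time = 4
  J2 runs 4 units, time = 8
  J3 runs 3 units, time = 11
  J1 runs 4 units, time = 15
  J2 runs 1 units, time = 16
  J1 runs 4 units, time = 20
Finish times: [20, 16, 11]
Average turnaround = 47/3 = 15.6667

15.6667


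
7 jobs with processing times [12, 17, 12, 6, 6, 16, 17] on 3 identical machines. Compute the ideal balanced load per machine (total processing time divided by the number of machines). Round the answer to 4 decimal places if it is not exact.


Total processing time = 12 + 17 + 12 + 6 + 6 + 16 + 17 = 86
Number of machines = 3
Ideal balanced load = 86 / 3 = 28.6667

28.6667


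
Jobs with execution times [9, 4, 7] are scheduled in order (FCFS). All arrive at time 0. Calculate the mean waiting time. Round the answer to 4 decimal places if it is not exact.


FCFS order (as given): [9, 4, 7]
Waiting times:
  Job 1: wait = 0
  Job 2: wait = 9
  Job 3: wait = 13
Sum of waiting times = 22
Average waiting time = 22/3 = 7.3333

7.3333


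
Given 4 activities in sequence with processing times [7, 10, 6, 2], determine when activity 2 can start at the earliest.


Activity 2 starts after activities 1 through 1 complete.
Predecessor durations: [7]
ES = 7 = 7

7


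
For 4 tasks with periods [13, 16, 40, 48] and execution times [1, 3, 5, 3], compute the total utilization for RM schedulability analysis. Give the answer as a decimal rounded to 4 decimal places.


Compute individual utilizations (exact fractions):
  Task 1: C/T = 1/13 (approx. 0.0769)
  Task 2: C/T = 3/16 (approx. 0.1875)
  Task 3: C/T = 5/40 = 1/8 (approx. 0.125)
  Task 4: C/T = 3/48 = 1/16 (approx. 0.0625)
Total utilization U = 1/13 + 3/16 + 1/8 + 1/16 = 47/104
Rounded to 4 decimal places: U = 0.4519
RM (Liu & Layland) bound for 4 tasks = 0.756828; compare with U = 47/104 (approx. 0.451923)
U <= bound, so schedulable by RM sufficient condition.

0.4519


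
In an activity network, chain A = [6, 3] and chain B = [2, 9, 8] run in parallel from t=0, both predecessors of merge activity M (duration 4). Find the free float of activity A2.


ES(A2) = sum of predecessors on chain A = 6
EF(A2) = ES + duration = 6 + 3 = 9
Successor of A2 is M. ES(M) = max(sum(A), sum(B)) = max(9, 19) = 19
Free float = ES(successor) - EF(current) = 19 - 9 = 10

10


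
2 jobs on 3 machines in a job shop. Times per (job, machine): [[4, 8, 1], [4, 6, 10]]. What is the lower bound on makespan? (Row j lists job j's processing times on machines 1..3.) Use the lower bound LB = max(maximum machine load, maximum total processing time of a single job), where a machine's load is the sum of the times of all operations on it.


Machine loads:
  Machine 1: 4 + 4 = 8
  Machine 2: 8 + 6 = 14
  Machine 3: 1 + 10 = 11
Max machine load = 14
Job totals:
  Job 1: 13
  Job 2: 20
Max job total = 20
Lower bound = max(14, 20) = 20

20


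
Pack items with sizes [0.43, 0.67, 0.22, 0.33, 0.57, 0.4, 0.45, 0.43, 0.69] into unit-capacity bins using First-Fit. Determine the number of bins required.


Place items sequentially using First-Fit:
  Item 0.43 -> new Bin 1
  Item 0.67 -> new Bin 2
  Item 0.22 -> Bin 1 (now 0.65)
  Item 0.33 -> Bin 1 (now 0.98)
  Item 0.57 -> new Bin 3
  Item 0.4 -> Bin 3 (now 0.97)
  Item 0.45 -> new Bin 4
  Item 0.43 -> Bin 4 (now 0.88)
  Item 0.69 -> new Bin 5
Total bins used = 5

5


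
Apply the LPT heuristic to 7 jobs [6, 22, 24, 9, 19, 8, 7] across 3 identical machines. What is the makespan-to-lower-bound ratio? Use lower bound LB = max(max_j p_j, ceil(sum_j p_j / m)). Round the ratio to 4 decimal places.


LPT order: [24, 22, 19, 9, 8, 7, 6]
Machine loads after assignment: [31, 30, 34]
LPT makespan = 34
Lower bound = max(max_job, ceil(total/3)) = max(24, 32) = 32
Ratio = 34 / 32 = 1.0625

1.0625


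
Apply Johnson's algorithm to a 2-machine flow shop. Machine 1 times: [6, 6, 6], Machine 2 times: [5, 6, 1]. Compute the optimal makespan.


Apply Johnson's rule:
  Group 1 (a <= b): [(2, 6, 6)]
  Group 2 (a > b): [(1, 6, 5), (3, 6, 1)]
Optimal job order: [2, 1, 3]
Schedule:
  Job 2: M1 done at 6, M2 done at 12
  Job 1: M1 done at 12, M2 done at 17
  Job 3: M1 done at 18, M2 done at 19
Makespan = 19

19


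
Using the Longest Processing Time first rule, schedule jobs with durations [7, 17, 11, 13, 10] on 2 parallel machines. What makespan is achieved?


Sort jobs in decreasing order (LPT): [17, 13, 11, 10, 7]
Assign each job to the least loaded machine:
  Machine 1: jobs [17, 10], load = 27
  Machine 2: jobs [13, 11, 7], load = 31
Makespan = max load = 31

31


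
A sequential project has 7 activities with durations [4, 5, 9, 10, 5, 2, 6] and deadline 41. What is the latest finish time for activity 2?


LF(activity 2) = deadline - sum of successor durations
Successors: activities 3 through 7 with durations [9, 10, 5, 2, 6]
Sum of successor durations = 32
LF = 41 - 32 = 9

9


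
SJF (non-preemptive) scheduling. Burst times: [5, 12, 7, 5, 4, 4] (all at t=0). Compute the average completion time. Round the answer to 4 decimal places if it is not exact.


SJF order (ascending): [4, 4, 5, 5, 7, 12]
Completion times:
  Job 1: burst=4, C=4
  Job 2: burst=4, C=8
  Job 3: burst=5, C=13
  Job 4: burst=5, C=18
  Job 5: burst=7, C=25
  Job 6: burst=12, C=37
Average completion = 105/6 = 17.5

17.5


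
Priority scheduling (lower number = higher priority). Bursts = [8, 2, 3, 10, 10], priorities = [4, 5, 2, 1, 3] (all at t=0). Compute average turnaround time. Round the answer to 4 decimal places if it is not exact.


Sort by priority (ascending = highest first):
Order: [(1, 10), (2, 3), (3, 10), (4, 8), (5, 2)]
Completion times:
  Priority 1, burst=10, C=10
  Priority 2, burst=3, C=13
  Priority 3, burst=10, C=23
  Priority 4, burst=8, C=31
  Priority 5, burst=2, C=33
Average turnaround = 110/5 = 22.0

22.0


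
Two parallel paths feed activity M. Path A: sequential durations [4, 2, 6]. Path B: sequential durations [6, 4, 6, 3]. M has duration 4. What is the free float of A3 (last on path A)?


ES(A3) = sum of predecessors on chain A = 6
EF(A3) = ES + duration = 6 + 6 = 12
Successor of A3 is M. ES(M) = max(sum(A), sum(B)) = max(12, 19) = 19
Free float = ES(successor) - EF(current) = 19 - 12 = 7

7


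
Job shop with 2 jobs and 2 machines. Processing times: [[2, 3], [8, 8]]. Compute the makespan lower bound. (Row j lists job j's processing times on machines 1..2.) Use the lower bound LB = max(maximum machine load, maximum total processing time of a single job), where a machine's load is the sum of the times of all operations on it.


Machine loads:
  Machine 1: 2 + 8 = 10
  Machine 2: 3 + 8 = 11
Max machine load = 11
Job totals:
  Job 1: 5
  Job 2: 16
Max job total = 16
Lower bound = max(11, 16) = 16

16


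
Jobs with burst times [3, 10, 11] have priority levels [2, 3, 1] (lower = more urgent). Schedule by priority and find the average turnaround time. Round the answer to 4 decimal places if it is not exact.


Sort by priority (ascending = highest first):
Order: [(1, 11), (2, 3), (3, 10)]
Completion times:
  Priority 1, burst=11, C=11
  Priority 2, burst=3, C=14
  Priority 3, burst=10, C=24
Average turnaround = 49/3 = 16.3333

16.3333


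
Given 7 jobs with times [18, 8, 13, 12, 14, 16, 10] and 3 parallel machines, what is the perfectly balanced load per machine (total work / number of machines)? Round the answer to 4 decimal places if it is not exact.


Total processing time = 18 + 8 + 13 + 12 + 14 + 16 + 10 = 91
Number of machines = 3
Ideal balanced load = 91 / 3 = 30.3333

30.3333


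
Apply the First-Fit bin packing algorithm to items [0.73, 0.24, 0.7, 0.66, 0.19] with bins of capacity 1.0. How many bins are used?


Place items sequentially using First-Fit:
  Item 0.73 -> new Bin 1
  Item 0.24 -> Bin 1 (now 0.97)
  Item 0.7 -> new Bin 2
  Item 0.66 -> new Bin 3
  Item 0.19 -> Bin 2 (now 0.89)
Total bins used = 3

3


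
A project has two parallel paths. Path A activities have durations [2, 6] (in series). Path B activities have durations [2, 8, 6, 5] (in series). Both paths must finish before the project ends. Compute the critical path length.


Path A total = 2 + 6 = 8
Path B total = 2 + 8 + 6 + 5 = 21
Critical path = longest path = max(8, 21) = 21

21


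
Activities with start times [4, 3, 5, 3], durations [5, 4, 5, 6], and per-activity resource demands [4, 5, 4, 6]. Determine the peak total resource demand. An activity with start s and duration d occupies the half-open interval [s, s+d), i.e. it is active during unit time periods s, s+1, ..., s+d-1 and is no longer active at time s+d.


Each activity i is active on [start_i, start_i + duration_i).
Compute total resource usage per time slot:
  t=0: active resources = [], total = 0
  t=1: active resources = [], total = 0
  t=2: active resources = [], total = 0
  t=3: active resources = [5, 6], total = 11
  t=4: active resources = [4, 5, 6], total = 15
  t=5: active resources = [4, 5, 4, 6], total = 19
  t=6: active resources = [4, 5, 4, 6], total = 19
  t=7: active resources = [4, 4, 6], total = 14
  t=8: active resources = [4, 4, 6], total = 14
  t=9: active resources = [4], total = 4
Peak resource demand = 19

19


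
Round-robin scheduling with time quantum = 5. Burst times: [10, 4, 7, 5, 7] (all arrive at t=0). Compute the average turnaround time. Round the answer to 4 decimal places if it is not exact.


Time quantum = 5
Execution trace:
  J1 runs 5 units, time = 5
  J2 runs 4 units, time = 9
  J3 runs 5 units, time = 14
  J4 runs 5 units, time = 19
  J5 runs 5 units, time = 24
  J1 runs 5 units, time = 29
  J3 runs 2 units, time = 31
  J5 runs 2 units, time = 33
Finish times: [29, 9, 31, 19, 33]
Average turnaround = 121/5 = 24.2

24.2


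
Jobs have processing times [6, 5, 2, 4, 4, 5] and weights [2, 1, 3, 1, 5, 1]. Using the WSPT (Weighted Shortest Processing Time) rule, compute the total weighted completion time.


Compute p/w ratios and sort ascending (WSPT): [(2, 3), (4, 5), (6, 2), (4, 1), (5, 1), (5, 1)]
Compute weighted completion times:
  Job (p=2,w=3): C=2, w*C=3*2=6
  Job (p=4,w=5): C=6, w*C=5*6=30
  Job (p=6,w=2): C=12, w*C=2*12=24
  Job (p=4,w=1): C=16, w*C=1*16=16
  Job (p=5,w=1): C=21, w*C=1*21=21
  Job (p=5,w=1): C=26, w*C=1*26=26
Total weighted completion time = 123

123


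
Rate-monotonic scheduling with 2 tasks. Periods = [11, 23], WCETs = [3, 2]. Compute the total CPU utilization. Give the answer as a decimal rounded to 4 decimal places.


Compute individual utilizations (exact fractions):
  Task 1: C/T = 3/11 (approx. 0.2727)
  Task 2: C/T = 2/23 (approx. 0.087)
Total utilization U = 3/11 + 2/23 = 91/253
Rounded to 4 decimal places: U = 0.3597
RM (Liu & Layland) bound for 2 tasks = 0.828427; compare with U = 91/253 (approx. 0.359684)
U <= bound, so schedulable by RM sufficient condition.

0.3597


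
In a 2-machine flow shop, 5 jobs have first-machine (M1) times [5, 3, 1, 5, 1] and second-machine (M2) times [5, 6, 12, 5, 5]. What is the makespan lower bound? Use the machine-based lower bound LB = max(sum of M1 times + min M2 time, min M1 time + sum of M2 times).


LB1 = sum(M1 times) + min(M2 times) = 15 + 5 = 20
LB2 = min(M1 times) + sum(M2 times) = 1 + 33 = 34
Lower bound = max(LB1, LB2) = max(20, 34) = 34

34


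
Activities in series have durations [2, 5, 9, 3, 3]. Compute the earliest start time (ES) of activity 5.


Activity 5 starts after activities 1 through 4 complete.
Predecessor durations: [2, 5, 9, 3]
ES = 2 + 5 + 9 + 3 = 19

19


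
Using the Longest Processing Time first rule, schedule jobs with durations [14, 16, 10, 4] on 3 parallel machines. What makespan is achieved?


Sort jobs in decreasing order (LPT): [16, 14, 10, 4]
Assign each job to the least loaded machine:
  Machine 1: jobs [16], load = 16
  Machine 2: jobs [14], load = 14
  Machine 3: jobs [10, 4], load = 14
Makespan = max load = 16

16


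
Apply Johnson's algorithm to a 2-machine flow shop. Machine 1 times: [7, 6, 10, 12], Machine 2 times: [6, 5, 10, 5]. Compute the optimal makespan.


Apply Johnson's rule:
  Group 1 (a <= b): [(3, 10, 10)]
  Group 2 (a > b): [(1, 7, 6), (2, 6, 5), (4, 12, 5)]
Optimal job order: [3, 1, 2, 4]
Schedule:
  Job 3: M1 done at 10, M2 done at 20
  Job 1: M1 done at 17, M2 done at 26
  Job 2: M1 done at 23, M2 done at 31
  Job 4: M1 done at 35, M2 done at 40
Makespan = 40

40


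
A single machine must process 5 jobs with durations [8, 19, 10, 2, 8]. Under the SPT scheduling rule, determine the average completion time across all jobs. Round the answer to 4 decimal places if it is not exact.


Sort jobs by processing time (SPT order): [2, 8, 8, 10, 19]
Compute completion times sequentially:
  Job 1: processing = 2, completes at 2
  Job 2: processing = 8, completes at 10
  Job 3: processing = 8, completes at 18
  Job 4: processing = 10, completes at 28
  Job 5: processing = 19, completes at 47
Sum of completion times = 105
Average completion time = 105/5 = 21.0

21.0


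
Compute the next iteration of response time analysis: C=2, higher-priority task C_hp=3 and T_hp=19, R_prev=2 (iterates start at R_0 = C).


R_next = C + ceil(R_prev / T_hp) * C_hp
ceil(2 / 19) = ceil(0.1053) = 1
Interference = 1 * 3 = 3
R_next = 2 + 3 = 5

5


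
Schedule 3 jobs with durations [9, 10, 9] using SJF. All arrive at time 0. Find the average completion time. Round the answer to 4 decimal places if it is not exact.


SJF order (ascending): [9, 9, 10]
Completion times:
  Job 1: burst=9, C=9
  Job 2: burst=9, C=18
  Job 3: burst=10, C=28
Average completion = 55/3 = 18.3333

18.3333


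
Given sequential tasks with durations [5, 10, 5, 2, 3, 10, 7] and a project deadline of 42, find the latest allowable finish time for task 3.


LF(activity 3) = deadline - sum of successor durations
Successors: activities 4 through 7 with durations [2, 3, 10, 7]
Sum of successor durations = 22
LF = 42 - 22 = 20

20


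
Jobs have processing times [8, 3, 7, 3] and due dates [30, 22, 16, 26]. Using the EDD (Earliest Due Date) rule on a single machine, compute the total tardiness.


Sort by due date (EDD order): [(7, 16), (3, 22), (3, 26), (8, 30)]
Compute completion times and tardiness:
  Job 1: p=7, d=16, C=7, tardiness=max(0,7-16)=0
  Job 2: p=3, d=22, C=10, tardiness=max(0,10-22)=0
  Job 3: p=3, d=26, C=13, tardiness=max(0,13-26)=0
  Job 4: p=8, d=30, C=21, tardiness=max(0,21-30)=0
Total tardiness = 0

0


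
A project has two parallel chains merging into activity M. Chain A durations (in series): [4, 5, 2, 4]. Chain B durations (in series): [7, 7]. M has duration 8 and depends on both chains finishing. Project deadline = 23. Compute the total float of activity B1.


Forward pass: ES(B1) = sum of predecessors on chain B = 0
EF = ES + duration = 0 + 7 = 7
Backward pass: LF(M) = deadline = 23; LS(M) = 23 - 8 = 15
LF(B1) = LS(M) - sum(successors on chain B) = 15 - 7 = 8
LS = LF - duration = 8 - 7 = 1
Total float = LS - ES = 1 - 0 = 1

1


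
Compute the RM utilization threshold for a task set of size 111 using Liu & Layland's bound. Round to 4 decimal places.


Compute 2^(1/111) = 1.0062641072
Subtract 1: 1.0062641072 - 1 = 0.0062641072
Multiply by n: 111 * 0.0062641072 = 0.6953158992
Round to 4 dp: 0.6953

0.6953


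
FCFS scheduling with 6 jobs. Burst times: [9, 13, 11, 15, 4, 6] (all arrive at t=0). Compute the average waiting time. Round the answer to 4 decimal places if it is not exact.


FCFS order (as given): [9, 13, 11, 15, 4, 6]
Waiting times:
  Job 1: wait = 0
  Job 2: wait = 9
  Job 3: wait = 22
  Job 4: wait = 33
  Job 5: wait = 48
  Job 6: wait = 52
Sum of waiting times = 164
Average waiting time = 164/6 = 27.3333

27.3333


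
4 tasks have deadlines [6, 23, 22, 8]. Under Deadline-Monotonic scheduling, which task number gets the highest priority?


Sort tasks by relative deadline (ascending):
  Task 1: deadline = 6
  Task 4: deadline = 8
  Task 3: deadline = 22
  Task 2: deadline = 23
Priority order (highest first): [1, 4, 3, 2]
Highest priority task = 1

1


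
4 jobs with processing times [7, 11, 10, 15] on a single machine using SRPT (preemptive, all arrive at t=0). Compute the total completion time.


Since all jobs arrive at t=0, SRPT equals SPT ordering.
SPT order: [7, 10, 11, 15]
Completion times:
  Job 1: p=7, C=7
  Job 2: p=10, C=17
  Job 3: p=11, C=28
  Job 4: p=15, C=43
Total completion time = 7 + 17 + 28 + 43 = 95

95


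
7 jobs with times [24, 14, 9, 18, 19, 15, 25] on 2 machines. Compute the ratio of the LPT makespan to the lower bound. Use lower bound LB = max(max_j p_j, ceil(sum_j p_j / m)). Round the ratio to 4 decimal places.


LPT order: [25, 24, 19, 18, 15, 14, 9]
Machine loads after assignment: [58, 66]
LPT makespan = 66
Lower bound = max(max_job, ceil(total/2)) = max(25, 62) = 62
Ratio = 66 / 62 = 1.0645

1.0645


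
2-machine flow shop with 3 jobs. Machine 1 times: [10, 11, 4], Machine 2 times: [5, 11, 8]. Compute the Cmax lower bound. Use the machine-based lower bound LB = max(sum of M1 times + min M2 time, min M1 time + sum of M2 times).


LB1 = sum(M1 times) + min(M2 times) = 25 + 5 = 30
LB2 = min(M1 times) + sum(M2 times) = 4 + 24 = 28
Lower bound = max(LB1, LB2) = max(30, 28) = 30

30


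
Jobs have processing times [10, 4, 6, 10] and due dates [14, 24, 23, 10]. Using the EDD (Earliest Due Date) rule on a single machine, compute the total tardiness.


Sort by due date (EDD order): [(10, 10), (10, 14), (6, 23), (4, 24)]
Compute completion times and tardiness:
  Job 1: p=10, d=10, C=10, tardiness=max(0,10-10)=0
  Job 2: p=10, d=14, C=20, tardiness=max(0,20-14)=6
  Job 3: p=6, d=23, C=26, tardiness=max(0,26-23)=3
  Job 4: p=4, d=24, C=30, tardiness=max(0,30-24)=6
Total tardiness = 15

15


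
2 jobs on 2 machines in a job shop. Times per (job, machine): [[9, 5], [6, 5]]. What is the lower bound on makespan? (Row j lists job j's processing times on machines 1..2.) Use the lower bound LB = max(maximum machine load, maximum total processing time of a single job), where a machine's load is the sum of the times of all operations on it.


Machine loads:
  Machine 1: 9 + 6 = 15
  Machine 2: 5 + 5 = 10
Max machine load = 15
Job totals:
  Job 1: 14
  Job 2: 11
Max job total = 14
Lower bound = max(15, 14) = 15

15


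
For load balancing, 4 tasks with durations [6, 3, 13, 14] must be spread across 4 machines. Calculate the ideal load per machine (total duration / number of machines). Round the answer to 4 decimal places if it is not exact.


Total processing time = 6 + 3 + 13 + 14 = 36
Number of machines = 4
Ideal balanced load = 36 / 4 = 9.0

9.0


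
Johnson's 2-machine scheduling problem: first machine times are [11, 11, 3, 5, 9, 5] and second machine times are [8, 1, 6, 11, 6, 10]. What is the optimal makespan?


Apply Johnson's rule:
  Group 1 (a <= b): [(3, 3, 6), (4, 5, 11), (6, 5, 10)]
  Group 2 (a > b): [(1, 11, 8), (5, 9, 6), (2, 11, 1)]
Optimal job order: [3, 4, 6, 1, 5, 2]
Schedule:
  Job 3: M1 done at 3, M2 done at 9
  Job 4: M1 done at 8, M2 done at 20
  Job 6: M1 done at 13, M2 done at 30
  Job 1: M1 done at 24, M2 done at 38
  Job 5: M1 done at 33, M2 done at 44
  Job 2: M1 done at 44, M2 done at 45
Makespan = 45

45


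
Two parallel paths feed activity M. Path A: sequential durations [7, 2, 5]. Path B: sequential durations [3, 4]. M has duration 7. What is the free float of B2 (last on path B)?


ES(B2) = sum of predecessors on chain B = 3
EF(B2) = ES + duration = 3 + 4 = 7
Successor of B2 is M. ES(M) = max(sum(A), sum(B)) = max(14, 7) = 14
Free float = ES(successor) - EF(current) = 14 - 7 = 7

7


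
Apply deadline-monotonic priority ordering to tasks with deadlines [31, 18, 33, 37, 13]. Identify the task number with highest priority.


Sort tasks by relative deadline (ascending):
  Task 5: deadline = 13
  Task 2: deadline = 18
  Task 1: deadline = 31
  Task 3: deadline = 33
  Task 4: deadline = 37
Priority order (highest first): [5, 2, 1, 3, 4]
Highest priority task = 5

5


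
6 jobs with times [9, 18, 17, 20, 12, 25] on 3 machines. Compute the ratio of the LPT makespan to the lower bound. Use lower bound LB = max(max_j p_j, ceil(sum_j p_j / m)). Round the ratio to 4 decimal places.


LPT order: [25, 20, 18, 17, 12, 9]
Machine loads after assignment: [34, 32, 35]
LPT makespan = 35
Lower bound = max(max_job, ceil(total/3)) = max(25, 34) = 34
Ratio = 35 / 34 = 1.0294

1.0294


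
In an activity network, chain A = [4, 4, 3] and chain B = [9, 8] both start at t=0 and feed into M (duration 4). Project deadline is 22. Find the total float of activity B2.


Forward pass: ES(B2) = sum of predecessors on chain B = 9
EF = ES + duration = 9 + 8 = 17
Backward pass: LF(M) = deadline = 22; LS(M) = 22 - 4 = 18
LF(B2) = LS(M) - sum(successors on chain B) = 18 - 0 = 18
LS = LF - duration = 18 - 8 = 10
Total float = LS - ES = 10 - 9 = 1

1


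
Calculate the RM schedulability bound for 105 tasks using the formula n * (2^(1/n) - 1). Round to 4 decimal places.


Compute 2^(1/105) = 1.0066232390
Subtract 1: 1.0066232390 - 1 = 0.0066232390
Multiply by n: 105 * 0.0066232390 = 0.6954400950
Round to 4 dp: 0.6954

0.6954


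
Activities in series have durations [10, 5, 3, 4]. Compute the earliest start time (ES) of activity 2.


Activity 2 starts after activities 1 through 1 complete.
Predecessor durations: [10]
ES = 10 = 10

10


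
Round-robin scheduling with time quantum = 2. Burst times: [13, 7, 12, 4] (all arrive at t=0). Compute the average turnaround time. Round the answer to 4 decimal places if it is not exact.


Time quantum = 2
Execution trace:
  J1 runs 2 units, time = 2
  J2 runs 2 units, time = 4
  J3 runs 2 units, time = 6
  J4 runs 2 units, time = 8
  J1 runs 2 units, time = 10
  J2 runs 2 units, time = 12
  J3 runs 2 units, time = 14
  J4 runs 2 units, time = 16
  J1 runs 2 units, time = 18
  J2 runs 2 units, time = 20
  J3 runs 2 units, time = 22
  J1 runs 2 units, time = 24
  J2 runs 1 units, time = 25
  J3 runs 2 units, time = 27
  J1 runs 2 units, time = 29
  J3 runs 2 units, time = 31
  J1 runs 2 units, time = 33
  J3 runs 2 units, time = 35
  J1 runs 1 units, time = 36
Finish times: [36, 25, 35, 16]
Average turnaround = 112/4 = 28.0

28.0


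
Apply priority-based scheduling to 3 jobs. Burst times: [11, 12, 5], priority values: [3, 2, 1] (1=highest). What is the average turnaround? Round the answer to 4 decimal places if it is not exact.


Sort by priority (ascending = highest first):
Order: [(1, 5), (2, 12), (3, 11)]
Completion times:
  Priority 1, burst=5, C=5
  Priority 2, burst=12, C=17
  Priority 3, burst=11, C=28
Average turnaround = 50/3 = 16.6667

16.6667


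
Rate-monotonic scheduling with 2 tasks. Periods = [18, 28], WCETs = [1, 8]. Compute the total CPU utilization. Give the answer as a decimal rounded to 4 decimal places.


Compute individual utilizations (exact fractions):
  Task 1: C/T = 1/18 (approx. 0.0556)
  Task 2: C/T = 8/28 = 2/7 (approx. 0.2857)
Total utilization U = 1/18 + 2/7 = 43/126
Rounded to 4 decimal places: U = 0.3413
RM (Liu & Layland) bound for 2 tasks = 0.828427; compare with U = 43/126 (approx. 0.341270)
U <= bound, so schedulable by RM sufficient condition.

0.3413


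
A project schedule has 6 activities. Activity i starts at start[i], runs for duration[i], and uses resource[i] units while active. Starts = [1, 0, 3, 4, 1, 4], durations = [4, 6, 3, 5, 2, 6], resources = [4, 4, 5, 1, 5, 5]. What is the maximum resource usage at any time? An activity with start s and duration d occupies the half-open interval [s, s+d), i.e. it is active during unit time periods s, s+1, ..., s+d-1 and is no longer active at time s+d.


Each activity i is active on [start_i, start_i + duration_i).
Compute total resource usage per time slot:
  t=0: active resources = [4], total = 4
  t=1: active resources = [4, 4, 5], total = 13
  t=2: active resources = [4, 4, 5], total = 13
  t=3: active resources = [4, 4, 5], total = 13
  t=4: active resources = [4, 4, 5, 1, 5], total = 19
  t=5: active resources = [4, 5, 1, 5], total = 15
  t=6: active resources = [1, 5], total = 6
  t=7: active resources = [1, 5], total = 6
  t=8: active resources = [1, 5], total = 6
  t=9: active resources = [5], total = 5
Peak resource demand = 19

19


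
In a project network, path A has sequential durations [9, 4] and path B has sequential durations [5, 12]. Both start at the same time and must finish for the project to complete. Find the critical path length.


Path A total = 9 + 4 = 13
Path B total = 5 + 12 = 17
Critical path = longest path = max(13, 17) = 17

17


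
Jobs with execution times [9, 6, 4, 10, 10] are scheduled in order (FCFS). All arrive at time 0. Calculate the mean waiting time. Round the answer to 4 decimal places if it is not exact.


FCFS order (as given): [9, 6, 4, 10, 10]
Waiting times:
  Job 1: wait = 0
  Job 2: wait = 9
  Job 3: wait = 15
  Job 4: wait = 19
  Job 5: wait = 29
Sum of waiting times = 72
Average waiting time = 72/5 = 14.4

14.4


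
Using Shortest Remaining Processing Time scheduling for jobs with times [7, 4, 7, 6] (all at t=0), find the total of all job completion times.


Since all jobs arrive at t=0, SRPT equals SPT ordering.
SPT order: [4, 6, 7, 7]
Completion times:
  Job 1: p=4, C=4
  Job 2: p=6, C=10
  Job 3: p=7, C=17
  Job 4: p=7, C=24
Total completion time = 4 + 10 + 17 + 24 = 55

55


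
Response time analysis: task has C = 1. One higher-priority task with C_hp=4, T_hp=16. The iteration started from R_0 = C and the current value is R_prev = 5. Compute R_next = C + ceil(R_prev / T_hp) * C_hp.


R_next = C + ceil(R_prev / T_hp) * C_hp
ceil(5 / 16) = ceil(0.3125) = 1
Interference = 1 * 4 = 4
R_next = 1 + 4 = 5
R_next = R_prev, so the iteration has converged (response time = 5).

5


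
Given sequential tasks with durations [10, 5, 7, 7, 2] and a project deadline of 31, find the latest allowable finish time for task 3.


LF(activity 3) = deadline - sum of successor durations
Successors: activities 4 through 5 with durations [7, 2]
Sum of successor durations = 9
LF = 31 - 9 = 22

22


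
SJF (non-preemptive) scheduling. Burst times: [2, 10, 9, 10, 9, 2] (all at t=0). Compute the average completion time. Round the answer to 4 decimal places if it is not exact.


SJF order (ascending): [2, 2, 9, 9, 10, 10]
Completion times:
  Job 1: burst=2, C=2
  Job 2: burst=2, C=4
  Job 3: burst=9, C=13
  Job 4: burst=9, C=22
  Job 5: burst=10, C=32
  Job 6: burst=10, C=42
Average completion = 115/6 = 19.1667

19.1667


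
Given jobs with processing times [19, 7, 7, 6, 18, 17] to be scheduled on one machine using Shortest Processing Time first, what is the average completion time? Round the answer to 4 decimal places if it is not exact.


Sort jobs by processing time (SPT order): [6, 7, 7, 17, 18, 19]
Compute completion times sequentially:
  Job 1: processing = 6, completes at 6
  Job 2: processing = 7, completes at 13
  Job 3: processing = 7, completes at 20
  Job 4: processing = 17, completes at 37
  Job 5: processing = 18, completes at 55
  Job 6: processing = 19, completes at 74
Sum of completion times = 205
Average completion time = 205/6 = 34.1667

34.1667


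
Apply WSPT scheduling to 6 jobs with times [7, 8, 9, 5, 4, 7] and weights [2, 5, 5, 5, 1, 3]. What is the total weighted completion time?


Compute p/w ratios and sort ascending (WSPT): [(5, 5), (8, 5), (9, 5), (7, 3), (7, 2), (4, 1)]
Compute weighted completion times:
  Job (p=5,w=5): C=5, w*C=5*5=25
  Job (p=8,w=5): C=13, w*C=5*13=65
  Job (p=9,w=5): C=22, w*C=5*22=110
  Job (p=7,w=3): C=29, w*C=3*29=87
  Job (p=7,w=2): C=36, w*C=2*36=72
  Job (p=4,w=1): C=40, w*C=1*40=40
Total weighted completion time = 399

399


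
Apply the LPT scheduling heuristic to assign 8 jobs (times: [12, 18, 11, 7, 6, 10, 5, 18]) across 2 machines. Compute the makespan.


Sort jobs in decreasing order (LPT): [18, 18, 12, 11, 10, 7, 6, 5]
Assign each job to the least loaded machine:
  Machine 1: jobs [18, 12, 7, 6], load = 43
  Machine 2: jobs [18, 11, 10, 5], load = 44
Makespan = max load = 44

44


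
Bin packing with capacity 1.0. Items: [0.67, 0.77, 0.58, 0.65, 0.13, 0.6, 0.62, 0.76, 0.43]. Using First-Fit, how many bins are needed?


Place items sequentially using First-Fit:
  Item 0.67 -> new Bin 1
  Item 0.77 -> new Bin 2
  Item 0.58 -> new Bin 3
  Item 0.65 -> new Bin 4
  Item 0.13 -> Bin 1 (now 0.8)
  Item 0.6 -> new Bin 5
  Item 0.62 -> new Bin 6
  Item 0.76 -> new Bin 7
  Item 0.43 -> new Bin 8
Total bins used = 8

8


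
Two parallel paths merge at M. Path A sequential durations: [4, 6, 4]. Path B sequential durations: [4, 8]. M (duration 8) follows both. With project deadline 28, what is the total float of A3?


Forward pass: ES(A3) = sum of predecessors on chain A = 10
EF = ES + duration = 10 + 4 = 14
Backward pass: LF(M) = deadline = 28; LS(M) = 28 - 8 = 20
LF(A3) = LS(M) - sum(successors on chain A) = 20 - 0 = 20
LS = LF - duration = 20 - 4 = 16
Total float = LS - ES = 16 - 10 = 6

6


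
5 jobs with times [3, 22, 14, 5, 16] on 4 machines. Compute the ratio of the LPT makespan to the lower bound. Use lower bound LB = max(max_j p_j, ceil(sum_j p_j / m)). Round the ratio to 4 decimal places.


LPT order: [22, 16, 14, 5, 3]
Machine loads after assignment: [22, 16, 14, 8]
LPT makespan = 22
Lower bound = max(max_job, ceil(total/4)) = max(22, 15) = 22
Ratio = 22 / 22 = 1.0

1.0
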